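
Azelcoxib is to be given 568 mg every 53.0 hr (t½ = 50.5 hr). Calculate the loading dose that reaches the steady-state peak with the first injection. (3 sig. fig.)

k = ln 2 / 50.5 = 0.01373 hr⁻¹
Accumulation ratio R = 1 / (1 − e^(−kτ)) = 1 / (1 − e^(−0.01373×53.0)) = 1 / (1 − 0.4831) = 1.935
Loading dose = maintenance dose × R = 568 × 1.935 ≈ 1100 mg

1100 mg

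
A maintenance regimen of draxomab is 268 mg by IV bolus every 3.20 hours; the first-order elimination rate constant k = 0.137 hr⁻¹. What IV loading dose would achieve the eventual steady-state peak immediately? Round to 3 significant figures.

Accumulation ratio R = 1 / (1 − e^(−kτ)) = 1 / (1 − e^(−0.1370×3.20)) = 1 / (1 − 0.6451) = 2.817
Loading dose = maintenance dose × R = 268 × 2.817 ≈ 755 mg

755 mg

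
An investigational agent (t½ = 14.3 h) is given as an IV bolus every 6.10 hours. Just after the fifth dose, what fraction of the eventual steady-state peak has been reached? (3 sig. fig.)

0.772

k = ln 2 / 14.3 = 0.04847 h⁻¹
f_n = 1 − e^(−nkτ) = 1 − e^(−5 × 0.04847 × 6.10) = 1 − e^(−1.478) = 1 − 0.2280 ≈ 0.772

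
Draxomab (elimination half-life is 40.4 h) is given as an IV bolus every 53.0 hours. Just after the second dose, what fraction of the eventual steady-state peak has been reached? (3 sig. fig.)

0.838

k = ln 2 / 40.4 = 0.01716 h⁻¹
f_n = 1 − e^(−nkτ) = 1 − e^(−2 × 0.01716 × 53.0) = 1 − e^(−1.819) = 1 − 0.1622 ≈ 0.838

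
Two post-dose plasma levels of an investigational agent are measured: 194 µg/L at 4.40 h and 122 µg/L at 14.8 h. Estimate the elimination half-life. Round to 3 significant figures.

15.5 hours

k = ln(C₁/C₂) / (t₂ − t₁) = ln(194/122) / (14.8 − 4.40)
  = 0.4638 / 10.40 = 0.04460 h⁻¹
t½ = ln 2 / k = ln 2 / 0.04460 ≈ 15.5 hours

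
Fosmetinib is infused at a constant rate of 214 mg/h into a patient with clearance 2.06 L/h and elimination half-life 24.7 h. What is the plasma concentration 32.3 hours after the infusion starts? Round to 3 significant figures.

Css = rate / CL = 214 / 2.06 = 103.9 µg/mL
k = ln 2 / 24.7 = 0.02806 h⁻¹
C(t) = Css (1 − e^(−kt)) = 103.9 × (1 − e^(−0.9064)) = 103.9 × 0.5960 ≈ 61.9 µg/mL

61.9 µg/mL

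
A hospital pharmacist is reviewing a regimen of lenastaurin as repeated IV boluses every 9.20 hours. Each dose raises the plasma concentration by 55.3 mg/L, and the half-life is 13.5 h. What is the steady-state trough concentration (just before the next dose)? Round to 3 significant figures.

k = ln 2 / 13.5 = 0.05134 h⁻¹
Fraction remaining after one interval: e^(−kτ) = e^(−0.05134 × 9.20) = 0.6235
R = 1 / (1 − 0.6235) = 2.656
Css,max = 55.3 × 2.656 = 146.9 mg/L
Css,min = Css,max × e^(−kτ) = 146.9 × 0.6235 ≈ 91.6 mg/L

91.6 mg/L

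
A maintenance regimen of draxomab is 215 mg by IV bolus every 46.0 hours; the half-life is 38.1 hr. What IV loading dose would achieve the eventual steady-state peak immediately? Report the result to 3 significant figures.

k = ln 2 / 38.1 = 0.01819 hr⁻¹
Accumulation ratio R = 1 / (1 − e^(−kτ)) = 1 / (1 − e^(−0.01819×46.0)) = 1 / (1 − 0.4331) = 1.764
Loading dose = maintenance dose × R = 215 × 1.764 ≈ 379 mg

379 mg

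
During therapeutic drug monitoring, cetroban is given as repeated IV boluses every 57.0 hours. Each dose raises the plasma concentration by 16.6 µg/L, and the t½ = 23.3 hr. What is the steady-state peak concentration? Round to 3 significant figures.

20.3 µg/L

k = ln 2 / 23.3 = 0.02975 hr⁻¹
Fraction remaining after one interval: e^(−kτ) = e^(−0.02975 × 57.0) = 0.1835
R = 1 / (1 − 0.1835) = 1.225
Css,max = 16.6 × 1.225 ≈ 20.3 µg/L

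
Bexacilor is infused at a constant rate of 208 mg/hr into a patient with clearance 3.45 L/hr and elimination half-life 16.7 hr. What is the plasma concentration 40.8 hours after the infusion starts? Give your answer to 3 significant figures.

49.2 µg/mL

Css = rate / CL = 208 / 3.45 = 60.29 µg/mL
k = ln 2 / 16.7 = 0.04151 hr⁻¹
C(t) = Css (1 − e^(−kt)) = 60.29 × (1 − e^(−1.693)) = 60.29 × 0.8161 ≈ 49.2 µg/mL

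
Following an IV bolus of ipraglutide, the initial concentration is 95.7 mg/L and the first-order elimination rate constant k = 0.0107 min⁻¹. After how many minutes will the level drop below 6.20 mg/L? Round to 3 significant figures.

C(t) = C₀ e^(−kt)  ⇒  t = ln(C₀/C) / k
t = ln(95.7/6.20) / 0.01070 = 2.737 / 0.01070 ≈ 256 minutes

256 minutes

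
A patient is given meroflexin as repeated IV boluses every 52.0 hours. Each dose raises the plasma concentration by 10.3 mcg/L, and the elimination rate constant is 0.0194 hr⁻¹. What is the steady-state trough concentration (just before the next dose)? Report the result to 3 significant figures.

Fraction remaining after one interval: e^(−kτ) = e^(−0.01940 × 52.0) = 0.3647
R = 1 / (1 − 0.3647) = 1.574
Css,max = 10.3 × 1.574 = 16.21 mcg/L
Css,min = Css,max × e^(−kτ) = 16.21 × 0.3647 ≈ 5.91 mcg/L

5.91 mcg/L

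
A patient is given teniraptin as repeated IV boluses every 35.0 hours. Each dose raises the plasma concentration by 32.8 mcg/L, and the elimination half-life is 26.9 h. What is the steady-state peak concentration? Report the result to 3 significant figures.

55.2 mcg/L

k = ln 2 / 26.9 = 0.02577 h⁻¹
Fraction remaining after one interval: e^(−kτ) = e^(−0.02577 × 35.0) = 0.4058
R = 1 / (1 − 0.4058) = 1.683
Css,max = 32.8 × 1.683 ≈ 55.2 mcg/L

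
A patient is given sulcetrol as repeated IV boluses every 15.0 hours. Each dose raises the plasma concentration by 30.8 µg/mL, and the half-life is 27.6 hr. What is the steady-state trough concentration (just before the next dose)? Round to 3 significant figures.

67.3 µg/mL

k = ln 2 / 27.6 = 0.02511 hr⁻¹
Fraction remaining after one interval: e^(−kτ) = e^(−0.02511 × 15.0) = 0.6861
R = 1 / (1 − 0.6861) = 3.186
Css,max = 30.8 × 3.186 = 98.13 µg/mL
Css,min = Css,max × e^(−kτ) = 98.13 × 0.6861 ≈ 67.3 µg/mL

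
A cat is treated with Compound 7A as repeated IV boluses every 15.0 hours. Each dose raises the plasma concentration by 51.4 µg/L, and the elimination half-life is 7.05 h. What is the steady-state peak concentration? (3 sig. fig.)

k = ln 2 / 7.05 = 0.09832 h⁻¹
Fraction remaining after one interval: e^(−kτ) = e^(−0.09832 × 15.0) = 0.2288
R = 1 / (1 − 0.2288) = 1.297
Css,max = 51.4 × 1.297 ≈ 66.7 µg/L

66.7 µg/L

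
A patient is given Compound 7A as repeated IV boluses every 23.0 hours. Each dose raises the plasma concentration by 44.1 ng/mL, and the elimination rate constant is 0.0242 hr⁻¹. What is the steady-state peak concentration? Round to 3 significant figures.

Fraction remaining after one interval: e^(−kτ) = e^(−0.02420 × 23.0) = 0.5732
R = 1 / (1 − 0.5732) = 2.343
Css,max = 44.1 × 2.343 ≈ 103 ng/mL

103 ng/mL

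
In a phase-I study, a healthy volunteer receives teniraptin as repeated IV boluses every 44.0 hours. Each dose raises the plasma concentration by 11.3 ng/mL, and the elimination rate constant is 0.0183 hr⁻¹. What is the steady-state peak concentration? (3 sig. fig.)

20.4 ng/mL

Fraction remaining after one interval: e^(−kτ) = e^(−0.01830 × 44.0) = 0.4470
R = 1 / (1 − 0.4470) = 1.808
Css,max = 11.3 × 1.808 ≈ 20.4 ng/mL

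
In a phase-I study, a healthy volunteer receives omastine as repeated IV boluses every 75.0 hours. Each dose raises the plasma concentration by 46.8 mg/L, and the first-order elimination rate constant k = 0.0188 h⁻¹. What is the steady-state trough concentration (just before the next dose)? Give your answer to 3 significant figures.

15.1 mg/L

Fraction remaining after one interval: e^(−kτ) = e^(−0.01880 × 75.0) = 0.2441
R = 1 / (1 − 0.2441) = 1.323
Css,max = 46.8 × 1.323 = 61.92 mg/L
Css,min = Css,max × e^(−kτ) = 61.92 × 0.2441 ≈ 15.1 mg/L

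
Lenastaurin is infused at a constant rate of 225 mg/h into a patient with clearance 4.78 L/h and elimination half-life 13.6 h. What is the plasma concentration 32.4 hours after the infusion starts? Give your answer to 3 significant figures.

Css = rate / CL = 225 / 4.78 = 47.07 µg/mL
k = ln 2 / 13.6 = 0.05097 h⁻¹
C(t) = Css (1 − e^(−kt)) = 47.07 × (1 − e^(−1.651)) = 47.07 × 0.8082 ≈ 38.0 µg/mL

38.0 µg/mL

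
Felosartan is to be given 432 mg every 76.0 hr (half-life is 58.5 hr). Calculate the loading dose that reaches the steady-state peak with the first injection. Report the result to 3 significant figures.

k = ln 2 / 58.5 = 0.01185 hr⁻¹
Accumulation ratio R = 1 / (1 − e^(−kτ)) = 1 / (1 − e^(−0.01185×76.0)) = 1 / (1 − 0.4064) = 1.685
Loading dose = maintenance dose × R = 432 × 1.685 ≈ 728 mg

728 mg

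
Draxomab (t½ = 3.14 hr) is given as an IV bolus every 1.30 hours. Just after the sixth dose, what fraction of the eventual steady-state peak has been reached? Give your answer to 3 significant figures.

k = ln 2 / 3.14 = 0.2207 hr⁻¹
f_n = 1 − e^(−nkτ) = 1 − e^(−6 × 0.2207 × 1.30) = 1 − e^(−1.722) = 1 − 0.1787 ≈ 0.821

0.821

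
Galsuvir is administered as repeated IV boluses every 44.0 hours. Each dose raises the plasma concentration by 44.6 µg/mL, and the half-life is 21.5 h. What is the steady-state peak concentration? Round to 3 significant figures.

k = ln 2 / 21.5 = 0.03224 h⁻¹
Fraction remaining after one interval: e^(−kτ) = e^(−0.03224 × 44.0) = 0.2421
R = 1 / (1 − 0.2421) = 1.319
Css,max = 44.6 × 1.319 ≈ 58.8 µg/mL

58.8 µg/mL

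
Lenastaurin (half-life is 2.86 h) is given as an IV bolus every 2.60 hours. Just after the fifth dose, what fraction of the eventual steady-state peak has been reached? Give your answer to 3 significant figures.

0.957

k = ln 2 / 2.86 = 0.2424 h⁻¹
f_n = 1 − e^(−nkτ) = 1 − e^(−5 × 0.2424 × 2.60) = 1 − e^(−3.151) = 1 − 0.04282 ≈ 0.957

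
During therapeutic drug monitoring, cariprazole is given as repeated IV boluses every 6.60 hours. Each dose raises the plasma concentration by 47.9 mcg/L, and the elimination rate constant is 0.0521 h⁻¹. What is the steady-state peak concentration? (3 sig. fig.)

Fraction remaining after one interval: e^(−kτ) = e^(−0.05210 × 6.60) = 0.7090
R = 1 / (1 − 0.7090) = 3.437
Css,max = 47.9 × 3.437 ≈ 165 mcg/L

165 mcg/L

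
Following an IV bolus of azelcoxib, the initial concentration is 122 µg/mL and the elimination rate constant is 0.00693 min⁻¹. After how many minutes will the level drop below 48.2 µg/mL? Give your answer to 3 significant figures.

C(t) = C₀ e^(−kt)  ⇒  t = ln(C₀/C) / k
t = ln(122/48.2) / 0.006930 = 0.9287 / 0.006930 ≈ 134 minutes

134 minutes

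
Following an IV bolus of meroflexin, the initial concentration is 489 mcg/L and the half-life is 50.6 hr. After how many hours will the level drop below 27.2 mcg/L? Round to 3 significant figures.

211 hours

k = ln 2 / 50.6 = 0.01370 hr⁻¹
C(t) = C₀ e^(−kt)  ⇒  t = ln(C₀/C) / k
t = ln(489/27.2) / 0.01370 = 2.889 / 0.01370 ≈ 211 hours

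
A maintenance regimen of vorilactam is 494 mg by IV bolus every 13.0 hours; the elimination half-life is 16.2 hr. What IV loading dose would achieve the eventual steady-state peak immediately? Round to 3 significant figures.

1160 mg

k = ln 2 / 16.2 = 0.04279 hr⁻¹
Accumulation ratio R = 1 / (1 − e^(−kτ)) = 1 / (1 − e^(−0.04279×13.0)) = 1 / (1 − 0.5734) = 2.344
Loading dose = maintenance dose × R = 494 × 2.344 ≈ 1160 mg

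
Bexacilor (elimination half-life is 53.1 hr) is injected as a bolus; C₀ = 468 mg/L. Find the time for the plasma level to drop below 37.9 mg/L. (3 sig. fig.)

193 hours

k = ln 2 / 53.1 = 0.01305 hr⁻¹
C(t) = C₀ e^(−kt)  ⇒  t = ln(C₀/C) / k
t = ln(468/37.9) / 0.01305 = 2.514 / 0.01305 ≈ 193 hours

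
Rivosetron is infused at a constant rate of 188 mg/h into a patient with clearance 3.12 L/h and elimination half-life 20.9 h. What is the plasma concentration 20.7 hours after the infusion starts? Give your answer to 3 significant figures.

29.9 µg/mL

Css = rate / CL = 188 / 3.12 = 60.26 µg/mL
k = ln 2 / 20.9 = 0.03316 h⁻¹
C(t) = Css (1 − e^(−kt)) = 60.26 × (1 − e^(−0.6865)) = 60.26 × 0.4967 ≈ 29.9 µg/mL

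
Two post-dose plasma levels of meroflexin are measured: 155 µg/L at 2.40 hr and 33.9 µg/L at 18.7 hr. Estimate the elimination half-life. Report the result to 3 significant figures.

k = ln(C₁/C₂) / (t₂ − t₁) = ln(155/33.9) / (18.7 − 2.40)
  = 1.520 / 16.30 = 0.09325 hr⁻¹
t½ = ln 2 / k = ln 2 / 0.09325 ≈ 7.43 hours

7.43 hours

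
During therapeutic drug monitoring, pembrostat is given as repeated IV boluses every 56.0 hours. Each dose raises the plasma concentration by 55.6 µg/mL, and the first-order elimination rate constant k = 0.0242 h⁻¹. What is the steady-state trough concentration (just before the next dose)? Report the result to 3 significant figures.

Fraction remaining after one interval: e^(−kτ) = e^(−0.02420 × 56.0) = 0.2579
R = 1 / (1 − 0.2579) = 1.348
Css,max = 55.6 × 1.348 = 74.92 µg/mL
Css,min = Css,max × e^(−kτ) = 74.92 × 0.2579 ≈ 19.3 µg/mL

19.3 µg/mL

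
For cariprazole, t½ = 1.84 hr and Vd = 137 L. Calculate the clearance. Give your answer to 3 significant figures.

k = ln 2 / t½ = ln 2 / 1.84 = 0.3767 hr⁻¹
CL = k · V = 0.3767 × 137 ≈ 51.6 L/hr

51.6 L/hr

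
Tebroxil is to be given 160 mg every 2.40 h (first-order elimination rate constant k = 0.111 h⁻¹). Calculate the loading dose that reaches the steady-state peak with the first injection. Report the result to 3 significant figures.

Accumulation ratio R = 1 / (1 − e^(−kτ)) = 1 / (1 − e^(−0.1110×2.40)) = 1 / (1 − 0.7661) = 4.276
Loading dose = maintenance dose × R = 160 × 4.276 ≈ 684 mg

684 mg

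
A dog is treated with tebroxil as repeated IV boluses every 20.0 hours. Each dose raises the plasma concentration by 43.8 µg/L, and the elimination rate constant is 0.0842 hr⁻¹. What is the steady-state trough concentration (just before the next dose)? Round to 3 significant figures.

Fraction remaining after one interval: e^(−kτ) = e^(−0.08420 × 20.0) = 0.1856
R = 1 / (1 − 0.1856) = 1.228
Css,max = 43.8 × 1.228 = 53.78 µg/L
Css,min = Css,max × e^(−kτ) = 53.78 × 0.1856 ≈ 9.98 µg/L

9.98 µg/L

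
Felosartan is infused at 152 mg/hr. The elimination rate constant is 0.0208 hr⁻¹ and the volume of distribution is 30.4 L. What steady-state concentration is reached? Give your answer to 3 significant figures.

240 µg/mL

CL = k · V = 0.0208 × 30.4 = 0.6323 L/hr
Css = rate / CL = 152 / 0.6323 ≈ 240 µg/mL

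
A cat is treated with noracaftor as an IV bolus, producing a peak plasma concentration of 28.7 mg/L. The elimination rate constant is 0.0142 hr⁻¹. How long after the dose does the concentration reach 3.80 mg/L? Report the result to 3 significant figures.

142 hours

C(t) = C₀ e^(−kt)  ⇒  t = ln(C₀/C) / k
t = ln(28.7/3.80) / 0.01420 = 2.022 / 0.01420 ≈ 142 hours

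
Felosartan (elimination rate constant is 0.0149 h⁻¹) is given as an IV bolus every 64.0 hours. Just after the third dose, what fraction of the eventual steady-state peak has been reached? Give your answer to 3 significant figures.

f_n = 1 − e^(−nkτ) = 1 − e^(−3 × 0.01490 × 64.0) = 1 − e^(−2.861) = 1 − 0.05722 ≈ 0.943

0.943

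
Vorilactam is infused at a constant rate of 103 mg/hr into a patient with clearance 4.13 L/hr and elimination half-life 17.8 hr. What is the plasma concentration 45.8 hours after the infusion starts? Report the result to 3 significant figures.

Css = rate / CL = 103 / 4.13 = 24.94 µg/mL
k = ln 2 / 17.8 = 0.03894 hr⁻¹
C(t) = Css (1 − e^(−kt)) = 24.94 × (1 − e^(−1.783)) = 24.94 × 0.8319 ≈ 20.7 µg/mL

20.7 µg/mL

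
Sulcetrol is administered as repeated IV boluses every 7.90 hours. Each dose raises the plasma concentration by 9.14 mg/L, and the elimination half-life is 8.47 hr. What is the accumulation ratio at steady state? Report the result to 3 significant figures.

k = ln 2 / 8.47 = 0.08184 hr⁻¹
Fraction remaining after one interval: e^(−kτ) = e^(−0.08184 × 7.90) = 0.5239
R = 1 / (1 − 0.5239) = 1 / 0.4761 ≈ 2.10

2.10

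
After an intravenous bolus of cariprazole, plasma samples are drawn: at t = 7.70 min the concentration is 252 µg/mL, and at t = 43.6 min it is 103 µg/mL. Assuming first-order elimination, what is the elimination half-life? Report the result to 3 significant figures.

k = ln(C₁/C₂) / (t₂ − t₁) = ln(252/103) / (43.6 − 7.70)
  = 0.8947 / 35.90 = 0.02492 min⁻¹
t½ = ln 2 / k = ln 2 / 0.02492 ≈ 27.8 minutes

27.8 minutes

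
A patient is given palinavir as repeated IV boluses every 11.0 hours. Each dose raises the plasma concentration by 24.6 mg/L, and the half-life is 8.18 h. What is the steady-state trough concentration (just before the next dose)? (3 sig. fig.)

k = ln 2 / 8.18 = 0.08474 h⁻¹
Fraction remaining after one interval: e^(−kτ) = e^(−0.08474 × 11.0) = 0.3937
R = 1 / (1 − 0.3937) = 1.649
Css,max = 24.6 × 1.649 = 40.58 mg/L
Css,min = Css,max × e^(−kτ) = 40.58 × 0.3937 ≈ 16.0 mg/L

16.0 mg/L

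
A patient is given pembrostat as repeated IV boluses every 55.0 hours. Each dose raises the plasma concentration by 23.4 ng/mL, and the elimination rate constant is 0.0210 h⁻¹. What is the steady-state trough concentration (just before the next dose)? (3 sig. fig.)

10.8 ng/mL

Fraction remaining after one interval: e^(−kτ) = e^(−0.02100 × 55.0) = 0.3151
R = 1 / (1 − 0.3151) = 1.460
Css,max = 23.4 × 1.460 = 34.16 ng/mL
Css,min = Css,max × e^(−kτ) = 34.16 × 0.3151 ≈ 10.8 ng/mL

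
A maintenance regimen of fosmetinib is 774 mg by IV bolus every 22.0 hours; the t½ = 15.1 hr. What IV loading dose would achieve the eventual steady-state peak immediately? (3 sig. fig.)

1220 mg

k = ln 2 / 15.1 = 0.04590 hr⁻¹
Accumulation ratio R = 1 / (1 − e^(−kτ)) = 1 / (1 − e^(−0.04590×22.0)) = 1 / (1 − 0.3643) = 1.573
Loading dose = maintenance dose × R = 774 × 1.573 ≈ 1220 mg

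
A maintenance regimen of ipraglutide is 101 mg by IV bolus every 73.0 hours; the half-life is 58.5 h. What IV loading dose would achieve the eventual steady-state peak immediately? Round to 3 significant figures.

k = ln 2 / 58.5 = 0.01185 h⁻¹
Accumulation ratio R = 1 / (1 − e^(−kτ)) = 1 / (1 − e^(−0.01185×73.0)) = 1 / (1 − 0.4211) = 1.727
Loading dose = maintenance dose × R = 101 × 1.727 ≈ 174 mg

174 mg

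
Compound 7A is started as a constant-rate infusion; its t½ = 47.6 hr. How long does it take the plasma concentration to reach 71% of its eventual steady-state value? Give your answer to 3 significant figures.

85.0 hours

k = ln 2 / 47.6 = 0.01456 hr⁻¹
f = 1 − e^(−kt)  ⇒  t = −ln(1 − f) / k
t = −ln(1 − 0.71) / 0.01456 = 1.238 / 0.01456 ≈ 85.0 hours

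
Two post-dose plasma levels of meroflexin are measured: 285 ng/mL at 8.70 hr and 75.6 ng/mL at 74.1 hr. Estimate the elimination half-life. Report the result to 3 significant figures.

k = ln(C₁/C₂) / (t₂ − t₁) = ln(285/75.6) / (74.1 − 8.70)
  = 1.327 / 65.40 = 0.02029 hr⁻¹
t½ = ln 2 / k = ln 2 / 0.02029 ≈ 34.2 hours

34.2 hours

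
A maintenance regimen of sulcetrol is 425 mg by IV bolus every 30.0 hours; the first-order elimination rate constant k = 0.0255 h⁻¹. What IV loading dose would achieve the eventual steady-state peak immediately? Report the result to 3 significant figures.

Accumulation ratio R = 1 / (1 − e^(−kτ)) = 1 / (1 − e^(−0.02550×30.0)) = 1 / (1 − 0.4653) = 1.870
Loading dose = maintenance dose × R = 425 × 1.870 ≈ 795 mg

795 mg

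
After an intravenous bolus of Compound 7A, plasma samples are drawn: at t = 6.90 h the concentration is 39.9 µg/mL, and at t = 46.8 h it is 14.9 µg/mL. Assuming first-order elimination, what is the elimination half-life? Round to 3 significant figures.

k = ln(C₁/C₂) / (t₂ − t₁) = ln(39.9/14.9) / (46.8 − 6.90)
  = 0.9850 / 39.90 = 0.02469 h⁻¹
t½ = ln 2 / k = ln 2 / 0.02469 ≈ 28.1 hours

28.1 hours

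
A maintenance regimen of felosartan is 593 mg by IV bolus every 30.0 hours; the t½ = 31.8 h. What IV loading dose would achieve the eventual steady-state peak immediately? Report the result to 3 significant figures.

k = ln 2 / 31.8 = 0.02180 h⁻¹
Accumulation ratio R = 1 / (1 − e^(−kτ)) = 1 / (1 − e^(−0.02180×30.0)) = 1 / (1 − 0.5200) = 2.083
Loading dose = maintenance dose × R = 593 × 2.083 ≈ 1240 mg

1240 mg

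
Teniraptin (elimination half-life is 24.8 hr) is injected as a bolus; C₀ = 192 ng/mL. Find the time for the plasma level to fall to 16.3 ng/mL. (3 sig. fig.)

88.2 hours

k = ln 2 / 24.8 = 0.02795 hr⁻¹
C(t) = C₀ e^(−kt)  ⇒  t = ln(C₀/C) / k
t = ln(192/16.3) / 0.02795 = 2.466 / 0.02795 ≈ 88.2 hours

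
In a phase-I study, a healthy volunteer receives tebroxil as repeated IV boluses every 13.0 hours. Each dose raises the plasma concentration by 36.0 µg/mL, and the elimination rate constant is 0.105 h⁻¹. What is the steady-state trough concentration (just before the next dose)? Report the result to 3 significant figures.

12.3 µg/mL

Fraction remaining after one interval: e^(−kτ) = e^(−0.1050 × 13.0) = 0.2554
R = 1 / (1 − 0.2554) = 1.343
Css,max = 36.0 × 1.343 = 48.35 µg/mL
Css,min = Css,max × e^(−kτ) = 48.35 × 0.2554 ≈ 12.3 µg/mL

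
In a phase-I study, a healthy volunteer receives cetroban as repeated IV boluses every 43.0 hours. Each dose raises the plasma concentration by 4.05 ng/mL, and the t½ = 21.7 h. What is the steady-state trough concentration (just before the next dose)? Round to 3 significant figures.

1.37 ng/mL

k = ln 2 / 21.7 = 0.03194 h⁻¹
Fraction remaining after one interval: e^(−kτ) = e^(−0.03194 × 43.0) = 0.2532
R = 1 / (1 − 0.2532) = 1.339
Css,max = 4.05 × 1.339 = 5.423 ng/mL
Css,min = Css,max × e^(−kτ) = 5.423 × 0.2532 ≈ 1.37 ng/mL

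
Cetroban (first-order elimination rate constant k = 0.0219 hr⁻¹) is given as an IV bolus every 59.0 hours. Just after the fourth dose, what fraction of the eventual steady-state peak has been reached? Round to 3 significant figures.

0.994

f_n = 1 − e^(−nkτ) = 1 − e^(−4 × 0.02190 × 59.0) = 1 − e^(−5.168) = 1 − 0.005694 ≈ 0.994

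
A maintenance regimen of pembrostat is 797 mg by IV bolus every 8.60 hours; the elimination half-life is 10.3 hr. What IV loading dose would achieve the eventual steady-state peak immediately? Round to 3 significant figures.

k = ln 2 / 10.3 = 0.06730 hr⁻¹
Accumulation ratio R = 1 / (1 − e^(−kτ)) = 1 / (1 − e^(−0.06730×8.60)) = 1 / (1 − 0.5606) = 2.276
Loading dose = maintenance dose × R = 797 × 2.276 ≈ 1810 mg

1810 mg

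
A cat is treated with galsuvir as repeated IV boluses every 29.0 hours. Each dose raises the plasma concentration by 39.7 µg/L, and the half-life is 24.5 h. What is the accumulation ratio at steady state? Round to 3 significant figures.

k = ln 2 / 24.5 = 0.02829 h⁻¹
Fraction remaining after one interval: e^(−kτ) = e^(−0.02829 × 29.0) = 0.4402
R = 1 / (1 − 0.4402) = 1 / 0.5598 ≈ 1.79

1.79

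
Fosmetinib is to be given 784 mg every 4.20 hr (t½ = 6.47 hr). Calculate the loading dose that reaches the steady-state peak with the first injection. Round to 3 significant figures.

k = ln 2 / 6.47 = 0.1071 hr⁻¹
Accumulation ratio R = 1 / (1 − e^(−kτ)) = 1 / (1 − e^(−0.1071×4.20)) = 1 / (1 − 0.6377) = 2.760
Loading dose = maintenance dose × R = 784 × 2.760 ≈ 2160 mg

2160 mg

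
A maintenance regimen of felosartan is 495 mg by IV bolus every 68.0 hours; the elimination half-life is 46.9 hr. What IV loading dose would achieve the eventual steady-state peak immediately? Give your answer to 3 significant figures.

781 mg

k = ln 2 / 46.9 = 0.01478 hr⁻¹
Accumulation ratio R = 1 / (1 − e^(−kτ)) = 1 / (1 − e^(−0.01478×68.0)) = 1 / (1 − 0.3660) = 1.577
Loading dose = maintenance dose × R = 495 × 1.577 ≈ 781 mg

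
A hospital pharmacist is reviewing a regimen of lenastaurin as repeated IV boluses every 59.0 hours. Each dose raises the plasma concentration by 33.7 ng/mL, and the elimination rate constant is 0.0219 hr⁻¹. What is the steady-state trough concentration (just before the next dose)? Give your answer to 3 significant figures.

12.8 ng/mL

Fraction remaining after one interval: e^(−kτ) = e^(−0.02190 × 59.0) = 0.2747
R = 1 / (1 − 0.2747) = 1.379
Css,max = 33.7 × 1.379 = 46.46 ng/mL
Css,min = Css,max × e^(−kτ) = 46.46 × 0.2747 ≈ 12.8 ng/mL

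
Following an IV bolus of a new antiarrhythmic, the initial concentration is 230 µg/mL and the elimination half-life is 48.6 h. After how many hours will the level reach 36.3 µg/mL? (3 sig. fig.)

129 hours

k = ln 2 / 48.6 = 0.01426 h⁻¹
C(t) = C₀ e^(−kt)  ⇒  t = ln(C₀/C) / k
t = ln(230/36.3) / 0.01426 = 1.846 / 0.01426 ≈ 129 hours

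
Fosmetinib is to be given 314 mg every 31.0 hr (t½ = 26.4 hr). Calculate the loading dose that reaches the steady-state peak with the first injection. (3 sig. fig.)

k = ln 2 / 26.4 = 0.02626 hr⁻¹
Accumulation ratio R = 1 / (1 − e^(−kτ)) = 1 / (1 − e^(−0.02626×31.0)) = 1 / (1 − 0.4431) = 1.796
Loading dose = maintenance dose × R = 314 × 1.796 ≈ 564 mg

564 mg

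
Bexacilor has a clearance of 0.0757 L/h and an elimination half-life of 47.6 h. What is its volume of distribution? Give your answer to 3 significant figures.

5.20 L

k = ln 2 / t½ = ln 2 / 47.6 = 0.01456 h⁻¹
V = CL / k = 0.0757 / 0.01456 ≈ 5.20 L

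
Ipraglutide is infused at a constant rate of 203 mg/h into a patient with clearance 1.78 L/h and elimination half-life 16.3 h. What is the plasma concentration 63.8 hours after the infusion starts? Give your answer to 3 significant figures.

Css = rate / CL = 203 / 1.78 = 114.0 mg/L
k = ln 2 / 16.3 = 0.04252 h⁻¹
C(t) = Css (1 − e^(−kt)) = 114.0 × (1 − e^(−2.713)) = 114.0 × 0.9337 ≈ 106 mg/L

106 mg/L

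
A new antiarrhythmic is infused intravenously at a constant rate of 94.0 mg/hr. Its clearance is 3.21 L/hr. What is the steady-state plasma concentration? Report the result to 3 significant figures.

Css = infusion rate / CL = 94.0 / 3.21 ≈ 29.3 µg/mL

29.3 µg/mL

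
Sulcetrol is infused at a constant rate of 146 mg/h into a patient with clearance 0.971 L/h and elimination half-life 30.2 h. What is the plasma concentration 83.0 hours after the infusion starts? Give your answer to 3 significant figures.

Css = rate / CL = 146 / 0.971 = 150.4 µg/mL
k = ln 2 / 30.2 = 0.02295 h⁻¹
C(t) = Css (1 − e^(−kt)) = 150.4 × (1 − e^(−1.905)) = 150.4 × 0.8512 ≈ 128 µg/mL

128 µg/mL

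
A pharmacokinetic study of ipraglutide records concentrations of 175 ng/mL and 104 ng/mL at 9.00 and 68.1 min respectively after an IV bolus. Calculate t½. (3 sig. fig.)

k = ln(C₁/C₂) / (t₂ − t₁) = ln(175/104) / (68.1 − 9.00)
  = 0.5204 / 59.10 = 0.008805 min⁻¹
t½ = ln 2 / k = ln 2 / 0.008805 ≈ 78.7 minutes

78.7 minutes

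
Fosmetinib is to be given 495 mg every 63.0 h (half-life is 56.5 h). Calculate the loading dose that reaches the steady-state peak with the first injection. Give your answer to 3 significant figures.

k = ln 2 / 56.5 = 0.01227 h⁻¹
Accumulation ratio R = 1 / (1 − e^(−kτ)) = 1 / (1 − e^(−0.01227×63.0)) = 1 / (1 − 0.4617) = 1.858
Loading dose = maintenance dose × R = 495 × 1.858 ≈ 920 mg

920 mg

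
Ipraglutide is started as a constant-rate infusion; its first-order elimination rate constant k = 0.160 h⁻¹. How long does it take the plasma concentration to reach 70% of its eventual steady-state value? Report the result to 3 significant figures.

7.52 hours

f = 1 − e^(−kt)  ⇒  t = −ln(1 − f) / k
t = −ln(1 − 0.7) / 0.1600 = 1.204 / 0.1600 ≈ 7.52 hours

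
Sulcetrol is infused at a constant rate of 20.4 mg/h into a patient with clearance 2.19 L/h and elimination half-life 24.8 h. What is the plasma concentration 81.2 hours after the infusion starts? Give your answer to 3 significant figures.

Css = rate / CL = 20.4 / 2.19 = 9.315 µg/mL
k = ln 2 / 24.8 = 0.02795 h⁻¹
C(t) = Css (1 − e^(−kt)) = 9.315 × (1 − e^(−2.269)) = 9.315 × 0.8966 ≈ 8.35 µg/mL

8.35 µg/mL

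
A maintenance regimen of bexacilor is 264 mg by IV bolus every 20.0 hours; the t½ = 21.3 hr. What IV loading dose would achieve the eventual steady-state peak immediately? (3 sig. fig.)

552 mg

k = ln 2 / 21.3 = 0.03254 hr⁻¹
Accumulation ratio R = 1 / (1 − e^(−kτ)) = 1 / (1 − e^(−0.03254×20.0)) = 1 / (1 − 0.5216) = 2.090
Loading dose = maintenance dose × R = 264 × 2.090 ≈ 552 mg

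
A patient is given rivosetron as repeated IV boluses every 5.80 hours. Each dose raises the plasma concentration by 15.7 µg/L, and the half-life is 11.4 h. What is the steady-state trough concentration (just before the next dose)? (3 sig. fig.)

37.1 µg/L

k = ln 2 / 11.4 = 0.06080 h⁻¹
Fraction remaining after one interval: e^(−kτ) = e^(−0.06080 × 5.80) = 0.7028
R = 1 / (1 − 0.7028) = 3.365
Css,max = 15.7 × 3.365 = 52.83 µg/L
Css,min = Css,max × e^(−kτ) = 52.83 × 0.7028 ≈ 37.1 µg/L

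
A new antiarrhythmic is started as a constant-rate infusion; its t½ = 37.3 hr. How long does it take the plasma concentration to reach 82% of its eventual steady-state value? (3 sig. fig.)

k = ln 2 / 37.3 = 0.01858 hr⁻¹
f = 1 − e^(−kt)  ⇒  t = −ln(1 − f) / k
t = −ln(1 − 0.82) / 0.01858 = 1.715 / 0.01858 ≈ 92.3 hours

92.3 hours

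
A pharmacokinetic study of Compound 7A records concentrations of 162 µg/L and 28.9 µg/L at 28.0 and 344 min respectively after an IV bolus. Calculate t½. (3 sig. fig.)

127 minutes

k = ln(C₁/C₂) / (t₂ − t₁) = ln(162/28.9) / (344 − 28.0)
  = 1.724 / 316.0 = 0.005455 min⁻¹
t½ = ln 2 / k = ln 2 / 0.005455 ≈ 127 minutes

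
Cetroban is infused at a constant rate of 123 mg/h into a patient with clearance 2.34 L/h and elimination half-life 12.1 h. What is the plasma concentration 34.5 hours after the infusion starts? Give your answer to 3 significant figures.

45.3 µg/mL

Css = rate / CL = 123 / 2.34 = 52.56 µg/mL
k = ln 2 / 12.1 = 0.05728 h⁻¹
C(t) = Css (1 − e^(−kt)) = 52.56 × (1 − e^(−1.976)) = 52.56 × 0.8614 ≈ 45.3 µg/mL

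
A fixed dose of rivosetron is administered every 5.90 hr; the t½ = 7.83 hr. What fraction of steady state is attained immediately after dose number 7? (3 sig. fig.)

k = ln 2 / 7.83 = 0.08852 hr⁻¹
f_n = 1 − e^(−nkτ) = 1 − e^(−7 × 0.08852 × 5.90) = 1 − e^(−3.656) = 1 − 0.02583 ≈ 0.974

0.974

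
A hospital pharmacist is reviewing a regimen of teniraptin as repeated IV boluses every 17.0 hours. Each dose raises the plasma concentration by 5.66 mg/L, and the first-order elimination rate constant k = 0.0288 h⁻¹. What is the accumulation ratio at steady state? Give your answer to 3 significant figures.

Fraction remaining after one interval: e^(−kτ) = e^(−0.02880 × 17.0) = 0.6129
R = 1 / (1 − 0.6129) = 1 / 0.3871 ≈ 2.58

2.58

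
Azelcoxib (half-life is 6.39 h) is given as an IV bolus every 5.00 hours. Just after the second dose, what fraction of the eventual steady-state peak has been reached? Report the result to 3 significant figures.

k = ln 2 / 6.39 = 0.1085 h⁻¹
f_n = 1 − e^(−nkτ) = 1 − e^(−2 × 0.1085 × 5.00) = 1 − e^(−1.085) = 1 − 0.3380 ≈ 0.662

0.662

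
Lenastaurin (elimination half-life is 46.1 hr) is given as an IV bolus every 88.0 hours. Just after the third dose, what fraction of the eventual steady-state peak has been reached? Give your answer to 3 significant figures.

0.981

k = ln 2 / 46.1 = 0.01504 hr⁻¹
f_n = 1 − e^(−nkτ) = 1 − e^(−3 × 0.01504 × 88.0) = 1 − e^(−3.969) = 1 − 0.01888 ≈ 0.981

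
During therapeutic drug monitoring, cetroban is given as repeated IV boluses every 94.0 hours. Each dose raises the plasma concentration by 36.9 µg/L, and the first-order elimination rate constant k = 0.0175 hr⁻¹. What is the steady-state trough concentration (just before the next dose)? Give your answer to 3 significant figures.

8.83 µg/L

Fraction remaining after one interval: e^(−kτ) = e^(−0.01750 × 94.0) = 0.1930
R = 1 / (1 − 0.1930) = 1.239
Css,max = 36.9 × 1.239 = 45.73 µg/L
Css,min = Css,max × e^(−kτ) = 45.73 × 0.1930 ≈ 8.83 µg/L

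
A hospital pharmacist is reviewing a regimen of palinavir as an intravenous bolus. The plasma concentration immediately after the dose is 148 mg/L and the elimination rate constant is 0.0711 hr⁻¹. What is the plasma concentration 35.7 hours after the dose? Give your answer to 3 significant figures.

C(t) = C₀ e^(−kt) = 148 × e^(−0.07110 × 35.7) = 148 × e^(−2.538) = 148 × 0.07900 ≈ 11.7 mg/L

11.7 mg/L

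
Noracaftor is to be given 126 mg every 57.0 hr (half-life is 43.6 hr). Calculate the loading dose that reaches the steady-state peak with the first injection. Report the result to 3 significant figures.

k = ln 2 / 43.6 = 0.01590 hr⁻¹
Accumulation ratio R = 1 / (1 − e^(−kτ)) = 1 / (1 − e^(−0.01590×57.0)) = 1 / (1 − 0.4041) = 1.678
Loading dose = maintenance dose × R = 126 × 1.678 ≈ 211 mg

211 mg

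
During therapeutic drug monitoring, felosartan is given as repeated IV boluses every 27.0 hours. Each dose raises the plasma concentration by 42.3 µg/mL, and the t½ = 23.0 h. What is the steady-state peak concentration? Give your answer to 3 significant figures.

76.0 µg/mL

k = ln 2 / 23.0 = 0.03014 h⁻¹
Fraction remaining after one interval: e^(−kτ) = e^(−0.03014 × 27.0) = 0.4432
R = 1 / (1 − 0.4432) = 1.796
Css,max = 42.3 × 1.796 ≈ 76.0 µg/mL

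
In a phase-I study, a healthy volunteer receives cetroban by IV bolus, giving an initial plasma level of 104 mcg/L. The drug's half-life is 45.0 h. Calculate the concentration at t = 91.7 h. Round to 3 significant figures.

k = ln 2 / 45.0 = 0.01540 h⁻¹
C(t) = C₀ e^(−kt) = 104 × e^(−0.01540 × 91.7) = 104 × e^(−1.412) = 104 × 0.2435 ≈ 25.3 mcg/L

25.3 mcg/L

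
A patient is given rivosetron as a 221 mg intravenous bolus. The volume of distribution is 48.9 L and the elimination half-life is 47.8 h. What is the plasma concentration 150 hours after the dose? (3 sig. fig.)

C₀ = dose / V = 221 / 48.9 = 4.519 µg/mL
k = ln 2 / 47.8 = 0.01450 h⁻¹
C(t) = C₀ e^(−kt) = 4.519 × e^(−0.01450 × 150) = 4.519 × e^(−2.175) = 4.519 × 0.1136 ≈ 0.513 µg/mL

0.513 µg/mL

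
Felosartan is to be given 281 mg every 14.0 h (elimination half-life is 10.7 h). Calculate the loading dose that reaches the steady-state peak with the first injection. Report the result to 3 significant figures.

471 mg

k = ln 2 / 10.7 = 0.06478 h⁻¹
Accumulation ratio R = 1 / (1 − e^(−kτ)) = 1 / (1 − e^(−0.06478×14.0)) = 1 / (1 − 0.4038) = 1.677
Loading dose = maintenance dose × R = 281 × 1.677 ≈ 471 mg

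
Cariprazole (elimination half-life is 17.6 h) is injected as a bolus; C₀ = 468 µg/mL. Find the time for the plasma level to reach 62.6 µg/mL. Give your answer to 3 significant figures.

51.1 hours

k = ln 2 / 17.6 = 0.03938 h⁻¹
C(t) = C₀ e^(−kt)  ⇒  t = ln(C₀/C) / k
t = ln(468/62.6) / 0.03938 = 2.012 / 0.03938 ≈ 51.1 hours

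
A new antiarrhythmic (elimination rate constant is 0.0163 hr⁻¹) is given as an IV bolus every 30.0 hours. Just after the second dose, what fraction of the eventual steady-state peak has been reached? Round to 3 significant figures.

f_n = 1 − e^(−nkτ) = 1 − e^(−2 × 0.01630 × 30.0) = 1 − e^(−0.9780) = 1 − 0.3761 ≈ 0.624

0.624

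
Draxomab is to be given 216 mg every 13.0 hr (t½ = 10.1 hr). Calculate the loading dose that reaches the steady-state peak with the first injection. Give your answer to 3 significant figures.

366 mg

k = ln 2 / 10.1 = 0.06863 hr⁻¹
Accumulation ratio R = 1 / (1 − e^(−kτ)) = 1 / (1 − e^(−0.06863×13.0)) = 1 / (1 − 0.4098) = 1.694
Loading dose = maintenance dose × R = 216 × 1.694 ≈ 366 mg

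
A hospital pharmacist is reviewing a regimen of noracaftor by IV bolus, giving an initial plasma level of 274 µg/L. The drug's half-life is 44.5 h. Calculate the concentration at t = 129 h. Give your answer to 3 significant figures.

k = ln 2 / 44.5 = 0.01558 h⁻¹
C(t) = C₀ e^(−kt) = 274 × e^(−0.01558 × 129) = 274 × e^(−2.009) = 274 × 0.1341 ≈ 36.7 µg/L

36.7 µg/L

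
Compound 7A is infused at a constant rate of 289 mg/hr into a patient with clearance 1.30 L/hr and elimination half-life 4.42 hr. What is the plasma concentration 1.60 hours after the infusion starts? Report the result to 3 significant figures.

Css = rate / CL = 289 / 1.30 = 222.3 µg/mL
k = ln 2 / 4.42 = 0.1568 hr⁻¹
C(t) = Css (1 − e^(−kt)) = 222.3 × (1 − e^(−0.2509)) = 222.3 × 0.2219 ≈ 49.3 µg/mL

49.3 µg/mL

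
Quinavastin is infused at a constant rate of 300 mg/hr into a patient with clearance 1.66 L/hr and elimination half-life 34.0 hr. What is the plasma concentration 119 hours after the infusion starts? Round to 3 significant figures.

165 µg/mL

Css = rate / CL = 300 / 1.66 = 180.7 µg/mL
k = ln 2 / 34.0 = 0.02039 hr⁻¹
C(t) = Css (1 − e^(−kt)) = 180.7 × (1 − e^(−2.426)) = 180.7 × 0.9116 ≈ 165 µg/mL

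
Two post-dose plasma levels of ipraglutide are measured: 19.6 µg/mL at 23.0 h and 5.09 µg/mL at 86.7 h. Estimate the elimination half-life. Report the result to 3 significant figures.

k = ln(C₁/C₂) / (t₂ − t₁) = ln(19.6/5.09) / (86.7 − 23.0)
  = 1.348 / 63.70 = 0.02117 h⁻¹
t½ = ln 2 / k = ln 2 / 0.02117 ≈ 32.7 hours

32.7 hours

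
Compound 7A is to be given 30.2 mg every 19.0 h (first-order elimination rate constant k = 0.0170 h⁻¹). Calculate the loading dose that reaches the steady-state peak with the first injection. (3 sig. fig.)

Accumulation ratio R = 1 / (1 − e^(−kτ)) = 1 / (1 − e^(−0.01700×19.0)) = 1 / (1 − 0.7240) = 3.623
Loading dose = maintenance dose × R = 30.2 × 3.623 ≈ 109 mg

109 mg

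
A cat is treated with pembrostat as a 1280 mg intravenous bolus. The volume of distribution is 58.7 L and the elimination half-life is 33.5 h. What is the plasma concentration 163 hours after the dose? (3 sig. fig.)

C₀ = dose / V = 1280 / 58.7 = 21.81 mg/L
k = ln 2 / 33.5 = 0.02069 h⁻¹
C(t) = C₀ e^(−kt) = 21.81 × e^(−0.02069 × 163) = 21.81 × e^(−3.373) = 21.81 × 0.03430 ≈ 0.748 mg/L

0.748 mg/L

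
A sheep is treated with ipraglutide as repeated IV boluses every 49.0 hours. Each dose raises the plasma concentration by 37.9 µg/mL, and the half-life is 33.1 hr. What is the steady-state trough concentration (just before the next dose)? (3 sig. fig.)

21.2 µg/mL

k = ln 2 / 33.1 = 0.02094 hr⁻¹
Fraction remaining after one interval: e^(−kτ) = e^(−0.02094 × 49.0) = 0.3584
R = 1 / (1 − 0.3584) = 1.559
Css,max = 37.9 × 1.559 = 59.07 µg/mL
Css,min = Css,max × e^(−kτ) = 59.07 × 0.3584 ≈ 21.2 µg/mL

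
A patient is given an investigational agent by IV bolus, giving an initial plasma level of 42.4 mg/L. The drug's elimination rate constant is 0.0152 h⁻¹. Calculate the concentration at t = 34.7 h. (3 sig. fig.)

25.0 mg/L

C(t) = C₀ e^(−kt) = 42.4 × e^(−0.01520 × 34.7) = 42.4 × e^(−0.5274) = 42.4 × 0.5901 ≈ 25.0 mg/L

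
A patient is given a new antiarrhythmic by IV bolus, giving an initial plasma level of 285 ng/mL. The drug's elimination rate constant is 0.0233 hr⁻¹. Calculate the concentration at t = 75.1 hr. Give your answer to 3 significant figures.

C(t) = C₀ e^(−kt) = 285 × e^(−0.02330 × 75.1) = 285 × e^(−1.750) = 285 × 0.1738 ≈ 49.5 ng/mL

49.5 ng/mL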